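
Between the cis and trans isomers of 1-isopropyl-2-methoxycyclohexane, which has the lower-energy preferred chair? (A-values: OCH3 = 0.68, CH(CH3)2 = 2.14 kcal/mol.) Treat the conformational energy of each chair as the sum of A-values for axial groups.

At 1,2 positions (parity opposite): cis → (a,e or e,a); trans → (e,e or a,a).
Best chair for cis: E = 0.68 kcal/mol; best chair for trans: E = 0.00 kcal/mol.
The trans isomer is lower by 0.68 kcal/mol.

trans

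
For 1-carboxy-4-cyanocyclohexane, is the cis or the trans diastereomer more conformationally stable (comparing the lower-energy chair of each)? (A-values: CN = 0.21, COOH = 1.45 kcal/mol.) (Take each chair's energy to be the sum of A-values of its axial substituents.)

At 1,4 positions (parity opposite): cis → (a,e or e,a); trans → (e,e or a,a).
Best chair for cis: E = 0.21 kcal/mol; best chair for trans: E = 0.00 kcal/mol.
The trans isomer is lower by 0.21 kcal/mol.

trans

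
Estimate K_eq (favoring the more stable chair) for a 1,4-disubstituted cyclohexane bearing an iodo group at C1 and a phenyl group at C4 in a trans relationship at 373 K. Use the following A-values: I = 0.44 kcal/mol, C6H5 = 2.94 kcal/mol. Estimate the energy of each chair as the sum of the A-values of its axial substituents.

K ≈ 95.6

C1 and C4 have opposite parity, so for the trans isomer the two substituents are e,e in one chair and a,a in the other.
Chair I (iodo axial, phenyl axial): E = 3.38 kcal/mol; chair II (iodo equatorial, phenyl equatorial): E = 0.00 kcal/mol.
ΔG = 3.38 kcal/mol between the two chairs.
K = exp(ΔG/RT) with R = 1.987×10⁻³ kcal mol⁻¹ K⁻¹ and T = 373 K gives K ≈ 95.6.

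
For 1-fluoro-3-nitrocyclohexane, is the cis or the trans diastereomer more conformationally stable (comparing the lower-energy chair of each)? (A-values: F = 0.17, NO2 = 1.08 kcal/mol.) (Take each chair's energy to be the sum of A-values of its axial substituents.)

At 1,3 positions (parity same): cis → (e,e or a,a); trans → (a,e or e,a).
Best chair for cis: E = 0.00 kcal/mol; best chair for trans: E = 0.17 kcal/mol.
The cis isomer is lower by 0.17 kcal/mol.

cis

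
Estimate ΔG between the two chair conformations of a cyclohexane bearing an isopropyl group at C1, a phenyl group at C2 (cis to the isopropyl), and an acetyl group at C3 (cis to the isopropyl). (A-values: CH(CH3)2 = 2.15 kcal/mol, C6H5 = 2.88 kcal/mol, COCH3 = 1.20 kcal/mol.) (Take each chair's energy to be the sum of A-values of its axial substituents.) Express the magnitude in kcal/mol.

Chair I (isopropyl axial, phenyl equatorial, acetyl axial): E = 3.35 kcal/mol.
Chair II (isopropyl equatorial, phenyl axial, acetyl equatorial): E = 2.88 kcal/mol.
ΔE = 3.35 − 2.88 = 0.47 kcal/mol; chair II is more stable.

0.47 kcal/mol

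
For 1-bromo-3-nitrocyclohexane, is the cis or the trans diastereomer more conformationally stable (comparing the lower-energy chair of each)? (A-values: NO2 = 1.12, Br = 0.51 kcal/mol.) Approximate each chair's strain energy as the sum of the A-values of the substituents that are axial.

cis

At 1,3 positions (parity same): cis → (e,e or a,a); trans → (a,e or e,a).
Best chair for cis: E = 0.00 kcal/mol; best chair for trans: E = 0.51 kcal/mol.
The cis isomer is lower by 0.51 kcal/mol.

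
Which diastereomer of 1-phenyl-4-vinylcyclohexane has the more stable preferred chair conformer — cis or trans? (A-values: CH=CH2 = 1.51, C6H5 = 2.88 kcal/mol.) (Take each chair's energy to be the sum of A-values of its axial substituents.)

At 1,4 positions (parity opposite): cis → (a,e or e,a); trans → (e,e or a,a).
Best chair for cis: E = 1.51 kcal/mol; best chair for trans: E = 0.00 kcal/mol.
The trans isomer is lower by 1.51 kcal/mol.

trans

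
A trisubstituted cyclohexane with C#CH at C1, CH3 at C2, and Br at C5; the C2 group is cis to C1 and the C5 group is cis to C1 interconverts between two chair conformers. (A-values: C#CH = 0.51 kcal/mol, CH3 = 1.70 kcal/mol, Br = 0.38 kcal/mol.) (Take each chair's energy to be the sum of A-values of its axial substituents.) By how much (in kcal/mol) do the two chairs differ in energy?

0.81 kcal/mol

Chair I (ethynyl axial, methyl equatorial, bromo axial): E = 0.89 kcal/mol.
Chair II (ethynyl equatorial, methyl axial, bromo equatorial): E = 1.70 kcal/mol.
ΔE = 1.70 − 0.89 = 0.81 kcal/mol; chair I is more stable.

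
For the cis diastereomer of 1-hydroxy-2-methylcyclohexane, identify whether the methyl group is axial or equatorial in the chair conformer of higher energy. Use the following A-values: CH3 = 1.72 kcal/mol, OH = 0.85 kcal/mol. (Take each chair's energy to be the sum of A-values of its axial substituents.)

C1 and C2 have opposite parity, so for the cis isomer the two substituents are one axial and one equatorial in each chair.
Chair I (methyl axial, hydroxyl equatorial): E = 1.72 kcal/mol.
Chair II (methyl equatorial, hydroxyl axial): E = 0.85 kcal/mol.
Chair I is the less stable (higher-energy) conformer, and in that chair the methyl group is axial.

axial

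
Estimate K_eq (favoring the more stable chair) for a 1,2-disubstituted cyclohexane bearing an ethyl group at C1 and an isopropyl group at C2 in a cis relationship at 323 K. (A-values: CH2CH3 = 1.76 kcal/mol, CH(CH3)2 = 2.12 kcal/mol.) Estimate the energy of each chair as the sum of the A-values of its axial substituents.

C1 and C2 have opposite parity, so for the cis isomer the two substituents are one axial and one equatorial in each chair.
Chair I (ethyl axial, isopropyl equatorial): E = 1.76 kcal/mol; chair II (ethyl equatorial, isopropyl axial): E = 2.12 kcal/mol.
ΔG = 0.36 kcal/mol between the two chairs.
K = exp(ΔG/RT) with R = 1.987×10⁻³ kcal mol⁻¹ K⁻¹ and T = 323 K gives K ≈ 1.75.

K ≈ 1.75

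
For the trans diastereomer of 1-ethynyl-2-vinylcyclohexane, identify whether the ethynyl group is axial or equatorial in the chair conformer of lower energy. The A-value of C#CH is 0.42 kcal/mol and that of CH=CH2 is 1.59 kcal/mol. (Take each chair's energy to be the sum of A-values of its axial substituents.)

C1 and C2 have opposite parity, so for the trans isomer the two substituents are e,e in one chair and a,a in the other.
Chair I (ethynyl axial, vinyl axial): E = 2.01 kcal/mol.
Chair II (ethynyl equatorial, vinyl equatorial): E = 0.00 kcal/mol.
Chair II is the more stable (lower-energy) conformer, and in that chair the ethynyl group is equatorial.

equatorial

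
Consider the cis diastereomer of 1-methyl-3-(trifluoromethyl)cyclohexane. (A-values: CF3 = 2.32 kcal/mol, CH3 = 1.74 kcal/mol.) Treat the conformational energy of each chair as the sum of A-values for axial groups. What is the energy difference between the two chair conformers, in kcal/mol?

4.06 kcal/mol

C1 and C3 have the same parity, so for the cis isomer the two substituents are e,e in one chair and a,a in the other.
Chair I (trifluoromethyl axial, methyl axial): E = 4.06 kcal/mol.
Chair II (trifluoromethyl equatorial, methyl equatorial): E = 0.00 kcal/mol.
ΔE = 4.06 − 0.00 = 4.06 kcal/mol; chair II is more stable.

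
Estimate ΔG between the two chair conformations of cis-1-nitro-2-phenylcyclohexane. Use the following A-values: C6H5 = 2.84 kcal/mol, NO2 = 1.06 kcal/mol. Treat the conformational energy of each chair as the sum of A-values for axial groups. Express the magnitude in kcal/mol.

C1 and C2 have opposite parity, so for the cis isomer the two substituents are one axial and one equatorial in each chair.
Chair I (phenyl axial, nitro equatorial): E = 2.84 kcal/mol.
Chair II (phenyl equatorial, nitro axial): E = 1.06 kcal/mol.
ΔE = 2.84 − 1.06 = 1.78 kcal/mol; chair II is more stable.

1.78 kcal/mol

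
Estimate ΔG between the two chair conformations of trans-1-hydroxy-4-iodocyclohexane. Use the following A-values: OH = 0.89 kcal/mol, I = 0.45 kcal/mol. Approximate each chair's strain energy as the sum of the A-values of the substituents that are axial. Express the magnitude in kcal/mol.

C1 and C4 have opposite parity, so for the trans isomer the two substituents are e,e in one chair and a,a in the other.
Chair I (hydroxyl axial, iodo axial): E = 1.34 kcal/mol.
Chair II (hydroxyl equatorial, iodo equatorial): E = 0.00 kcal/mol.
ΔE = 1.34 − 0.00 = 1.34 kcal/mol; chair II is more stable.

1.34 kcal/mol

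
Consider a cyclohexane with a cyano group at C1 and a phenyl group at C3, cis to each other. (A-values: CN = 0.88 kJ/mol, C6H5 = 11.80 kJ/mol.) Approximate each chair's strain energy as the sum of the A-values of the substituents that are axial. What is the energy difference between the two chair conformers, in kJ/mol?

12.68 kJ/mol

C1 and C3 have the same parity, so for the cis isomer the two substituents are e,e in one chair and a,a in the other.
Chair I (cyano axial, phenyl axial): E = 12.68 kJ/mol.
Chair II (cyano equatorial, phenyl equatorial): E = 0.00 kJ/mol.
ΔE = 12.68 − 0.00 = 12.68 kJ/mol; chair II is more stable.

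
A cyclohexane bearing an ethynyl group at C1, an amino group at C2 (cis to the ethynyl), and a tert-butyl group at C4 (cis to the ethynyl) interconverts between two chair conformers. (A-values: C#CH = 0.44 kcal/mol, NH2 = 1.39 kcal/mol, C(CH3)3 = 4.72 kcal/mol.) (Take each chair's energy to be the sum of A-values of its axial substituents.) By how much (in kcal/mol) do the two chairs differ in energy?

5.67 kcal/mol

Chair I (ethynyl axial, amino equatorial, tert-butyl equatorial): E = 0.44 kcal/mol.
Chair II (ethynyl equatorial, amino axial, tert-butyl axial): E = 6.11 kcal/mol.
ΔE = 6.11 − 0.44 = 5.67 kcal/mol; chair I is more stable.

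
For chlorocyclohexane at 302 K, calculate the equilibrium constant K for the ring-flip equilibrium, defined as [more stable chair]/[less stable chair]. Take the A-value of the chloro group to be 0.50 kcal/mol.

K ≈ 2.30

One chair has the chloro group axial (E = 0.50 kcal/mol) and the other has it equatorial (E = 0).
ΔG = 0.50 kcal/mol between the two chairs.
K = exp(ΔG/RT) with R = 1.987×10⁻³ kcal mol⁻¹ K⁻¹ and T = 302 K gives K ≈ 2.3.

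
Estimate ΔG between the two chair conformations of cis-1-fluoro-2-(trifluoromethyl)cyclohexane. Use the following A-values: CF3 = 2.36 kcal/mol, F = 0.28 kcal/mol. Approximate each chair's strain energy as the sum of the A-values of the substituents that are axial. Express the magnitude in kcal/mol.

2.08 kcal/mol

C1 and C2 have opposite parity, so for the cis isomer the two substituents are one axial and one equatorial in each chair.
Chair I (trifluoromethyl axial, fluoro equatorial): E = 2.36 kcal/mol.
Chair II (trifluoromethyl equatorial, fluoro axial): E = 0.28 kcal/mol.
ΔE = 2.36 − 0.28 = 2.08 kcal/mol; chair II is more stable.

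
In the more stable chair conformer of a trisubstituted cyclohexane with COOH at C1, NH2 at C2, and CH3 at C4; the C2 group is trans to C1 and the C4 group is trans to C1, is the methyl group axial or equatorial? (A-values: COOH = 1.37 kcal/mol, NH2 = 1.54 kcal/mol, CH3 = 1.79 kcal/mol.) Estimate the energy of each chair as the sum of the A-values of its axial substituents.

equatorial

Chair I (carboxyl axial, amino axial, methyl axial): E = 4.70 kcal/mol.
Chair II (carboxyl equatorial, amino equatorial, methyl equatorial): E = 0.00 kcal/mol.
Chair II is the more stable (lower-energy) conformer, and in that chair the methyl group is equatorial.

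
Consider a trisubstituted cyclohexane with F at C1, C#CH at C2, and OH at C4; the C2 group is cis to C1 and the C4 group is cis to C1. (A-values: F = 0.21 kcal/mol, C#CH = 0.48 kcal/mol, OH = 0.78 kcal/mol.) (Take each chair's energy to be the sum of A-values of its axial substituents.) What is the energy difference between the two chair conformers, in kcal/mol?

Chair I (fluoro axial, ethynyl equatorial, hydroxyl equatorial): E = 0.21 kcal/mol.
Chair II (fluoro equatorial, ethynyl axial, hydroxyl axial): E = 1.26 kcal/mol.
ΔE = 1.26 − 0.21 = 1.05 kcal/mol; chair I is more stable.

1.05 kcal/mol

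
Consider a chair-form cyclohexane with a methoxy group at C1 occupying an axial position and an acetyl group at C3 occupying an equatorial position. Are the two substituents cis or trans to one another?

C1 and C3 have the same parity, so their axial bonds point in the same direction.
With same-parity carbons, two substituents on the same face are both axial or both equatorial; opposite faces give one of each.
Here the groups are axial/equatorial → opposite face → trans.

trans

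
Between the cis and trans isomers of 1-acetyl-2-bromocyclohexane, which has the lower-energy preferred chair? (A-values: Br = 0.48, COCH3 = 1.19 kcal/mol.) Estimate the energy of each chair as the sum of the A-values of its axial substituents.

At 1,2 positions (parity opposite): cis → (a,e or e,a); trans → (e,e or a,a).
Best chair for cis: E = 0.48 kcal/mol; best chair for trans: E = 0.00 kcal/mol.
The trans isomer is lower by 0.48 kcal/mol.

trans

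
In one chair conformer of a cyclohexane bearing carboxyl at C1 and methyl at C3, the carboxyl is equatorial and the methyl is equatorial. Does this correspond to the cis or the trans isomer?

C1 and C3 have the same parity, so their axial bonds point in the same direction.
With same-parity carbons, two substituents on the same face are both axial or both equatorial; opposite faces give one of each.
Here the groups are equatorial/equatorial → same face → cis.

cis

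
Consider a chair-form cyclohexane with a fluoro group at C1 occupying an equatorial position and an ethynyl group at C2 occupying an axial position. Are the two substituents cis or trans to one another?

cis

C1 and C2 have opposite parity, so their axial bonds point in opposite directions.
With opposite-parity carbons, two substituents on the same face are one axial and one equatorial; opposite faces give both axial or both equatorial.
Here the groups are equatorial/axial → same face → cis.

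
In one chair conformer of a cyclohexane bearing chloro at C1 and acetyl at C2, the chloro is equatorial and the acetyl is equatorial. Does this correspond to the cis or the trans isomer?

trans

C1 and C2 have opposite parity, so their axial bonds point in opposite directions.
With opposite-parity carbons, two substituents on the same face are one axial and one equatorial; opposite faces give both axial or both equatorial.
Here the groups are equatorial/equatorial → opposite face → trans.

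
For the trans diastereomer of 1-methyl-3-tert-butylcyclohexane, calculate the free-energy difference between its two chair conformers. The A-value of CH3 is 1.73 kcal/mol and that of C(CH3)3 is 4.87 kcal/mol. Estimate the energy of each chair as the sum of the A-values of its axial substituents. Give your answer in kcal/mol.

3.14 kcal/mol

C1 and C3 have the same parity, so for the trans isomer the two substituents are one axial and one equatorial in each chair.
Chair I (methyl axial, tert-butyl equatorial): E = 1.73 kcal/mol.
Chair II (methyl equatorial, tert-butyl axial): E = 4.87 kcal/mol.
ΔE = 4.87 − 1.73 = 3.14 kcal/mol; chair I is more stable.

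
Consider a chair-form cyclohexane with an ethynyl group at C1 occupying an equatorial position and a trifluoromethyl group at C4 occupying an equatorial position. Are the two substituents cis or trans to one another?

C1 and C4 have opposite parity, so their axial bonds point in opposite directions.
With opposite-parity carbons, two substituents on the same face are one axial and one equatorial; opposite faces give both axial or both equatorial.
Here the groups are equatorial/equatorial → opposite face → trans.

trans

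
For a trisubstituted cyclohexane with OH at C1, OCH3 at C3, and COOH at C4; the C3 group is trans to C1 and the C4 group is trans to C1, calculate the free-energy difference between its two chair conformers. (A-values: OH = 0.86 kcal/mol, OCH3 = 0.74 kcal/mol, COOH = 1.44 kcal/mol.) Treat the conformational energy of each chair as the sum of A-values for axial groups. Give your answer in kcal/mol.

1.56 kcal/mol

Chair I (hydroxyl axial, methoxy equatorial, carboxyl axial): E = 2.30 kcal/mol.
Chair II (hydroxyl equatorial, methoxy axial, carboxyl equatorial): E = 0.74 kcal/mol.
ΔE = 2.30 − 0.74 = 1.56 kcal/mol; chair II is more stable.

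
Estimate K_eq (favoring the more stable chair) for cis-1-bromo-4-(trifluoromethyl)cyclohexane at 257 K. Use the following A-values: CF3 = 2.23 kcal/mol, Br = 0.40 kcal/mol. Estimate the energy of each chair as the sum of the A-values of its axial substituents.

C1 and C4 have opposite parity, so for the cis isomer the two substituents are one axial and one equatorial in each chair.
Chair I (trifluoromethyl axial, bromo equatorial): E = 2.23 kcal/mol; chair II (trifluoromethyl equatorial, bromo axial): E = 0.40 kcal/mol.
ΔG = 1.83 kcal/mol between the two chairs.
K = exp(ΔG/RT) with R = 1.987×10⁻³ kcal mol⁻¹ K⁻¹ and T = 257 K gives K ≈ 36.

K ≈ 36.0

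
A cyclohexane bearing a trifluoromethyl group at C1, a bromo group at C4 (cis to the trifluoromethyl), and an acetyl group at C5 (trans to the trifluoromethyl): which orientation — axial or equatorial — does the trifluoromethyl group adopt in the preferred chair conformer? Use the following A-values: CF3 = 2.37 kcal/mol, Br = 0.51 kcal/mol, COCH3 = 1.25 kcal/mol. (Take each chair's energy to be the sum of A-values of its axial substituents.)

equatorial

Chair I (trifluoromethyl axial, bromo equatorial, acetyl equatorial): E = 2.37 kcal/mol.
Chair II (trifluoromethyl equatorial, bromo axial, acetyl axial): E = 1.76 kcal/mol.
Chair II is the more stable (lower-energy) conformer, and in that chair the trifluoromethyl group is equatorial.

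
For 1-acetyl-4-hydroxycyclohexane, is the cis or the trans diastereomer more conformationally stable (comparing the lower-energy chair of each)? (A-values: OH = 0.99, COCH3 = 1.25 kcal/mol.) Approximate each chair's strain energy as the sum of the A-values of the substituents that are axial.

At 1,4 positions (parity opposite): cis → (a,e or e,a); trans → (e,e or a,a).
Best chair for cis: E = 0.99 kcal/mol; best chair for trans: E = 0.00 kcal/mol.
The trans isomer is lower by 0.99 kcal/mol.

trans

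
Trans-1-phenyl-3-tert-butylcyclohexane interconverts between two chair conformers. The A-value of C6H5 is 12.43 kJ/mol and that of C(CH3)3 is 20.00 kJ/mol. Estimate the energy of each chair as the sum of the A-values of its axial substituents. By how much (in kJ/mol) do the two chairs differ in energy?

7.57 kJ/mol

C1 and C3 have the same parity, so for the trans isomer the two substituents are one axial and one equatorial in each chair.
Chair I (phenyl axial, tert-butyl equatorial): E = 12.43 kJ/mol.
Chair II (phenyl equatorial, tert-butyl axial): E = 20.00 kJ/mol.
ΔE = 20.00 − 12.43 = 7.57 kJ/mol; chair I is more stable.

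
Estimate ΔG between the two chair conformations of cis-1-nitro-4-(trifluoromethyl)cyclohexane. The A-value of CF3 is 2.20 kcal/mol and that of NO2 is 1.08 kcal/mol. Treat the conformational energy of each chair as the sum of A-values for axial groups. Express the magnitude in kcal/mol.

C1 and C4 have opposite parity, so for the cis isomer the two substituents are one axial and one equatorial in each chair.
Chair I (trifluoromethyl axial, nitro equatorial): E = 2.20 kcal/mol.
Chair II (trifluoromethyl equatorial, nitro axial): E = 1.08 kcal/mol.
ΔE = 2.20 − 1.08 = 1.12 kcal/mol; chair II is more stable.

1.12 kcal/mol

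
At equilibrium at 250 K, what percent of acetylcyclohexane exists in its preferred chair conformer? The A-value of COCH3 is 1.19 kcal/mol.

One chair has the acetyl group axial (E = 1.19 kcal/mol) and the other has it equatorial (E = 0).
ΔG = 1.19 kcal/mol between the two chairs.
K = exp(ΔG/RT) with R = 1.987×10⁻³ kcal mol⁻¹ K⁻¹ and T = 250 K gives K ≈ 11.
Fraction in the lower-energy chair = K/(K+1) = 91.6%.

91.6%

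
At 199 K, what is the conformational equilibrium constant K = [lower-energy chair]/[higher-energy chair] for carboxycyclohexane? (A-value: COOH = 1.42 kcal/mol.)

One chair has the carboxyl group axial (E = 1.42 kcal/mol) and the other has it equatorial (E = 0).
ΔG = 1.42 kcal/mol between the two chairs.
K = exp(ΔG/RT) with R = 1.987×10⁻³ kcal mol⁻¹ K⁻¹ and T = 199 K gives K ≈ 36.3.

K ≈ 36.3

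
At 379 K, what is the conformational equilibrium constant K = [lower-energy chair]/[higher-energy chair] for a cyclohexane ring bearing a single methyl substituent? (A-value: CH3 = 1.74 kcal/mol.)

K ≈ 10.1

One chair has the methyl group axial (E = 1.74 kcal/mol) and the other has it equatorial (E = 0).
ΔG = 1.74 kcal/mol between the two chairs.
K = exp(ΔG/RT) with R = 1.987×10⁻³ kcal mol⁻¹ K⁻¹ and T = 379 K gives K ≈ 10.1.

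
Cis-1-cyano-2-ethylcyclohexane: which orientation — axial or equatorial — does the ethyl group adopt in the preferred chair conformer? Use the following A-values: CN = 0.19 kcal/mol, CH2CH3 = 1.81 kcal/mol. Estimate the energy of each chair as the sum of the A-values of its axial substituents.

C1 and C2 have opposite parity, so for the cis isomer the two substituents are one axial and one equatorial in each chair.
Chair I (cyano axial, ethyl equatorial): E = 0.19 kcal/mol.
Chair II (cyano equatorial, ethyl axial): E = 1.81 kcal/mol.
Chair I is the more stable (lower-energy) conformer, and in that chair the ethyl group is equatorial.

equatorial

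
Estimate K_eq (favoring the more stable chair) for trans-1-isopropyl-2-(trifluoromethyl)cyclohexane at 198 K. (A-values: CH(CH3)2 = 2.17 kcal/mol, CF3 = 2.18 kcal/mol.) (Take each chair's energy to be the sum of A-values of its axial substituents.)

C1 and C2 have opposite parity, so for the trans isomer the two substituents are e,e in one chair and a,a in the other.
Chair I (isopropyl axial, trifluoromethyl axial): E = 4.35 kcal/mol; chair II (isopropyl equatorial, trifluoromethyl equatorial): E = 0.00 kcal/mol.
ΔG = 4.35 kcal/mol between the two chairs.
K = exp(ΔG/RT) with R = 1.987×10⁻³ kcal mol⁻¹ K⁻¹ and T = 198 K gives K ≈ 6.34e+04.

K ≈ 63368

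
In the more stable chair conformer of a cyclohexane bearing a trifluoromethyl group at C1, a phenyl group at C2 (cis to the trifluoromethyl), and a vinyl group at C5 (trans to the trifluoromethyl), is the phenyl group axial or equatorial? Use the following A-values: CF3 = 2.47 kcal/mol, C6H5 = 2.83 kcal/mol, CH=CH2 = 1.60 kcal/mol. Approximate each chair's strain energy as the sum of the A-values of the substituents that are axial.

Chair I (trifluoromethyl axial, phenyl equatorial, vinyl equatorial): E = 2.47 kcal/mol.
Chair II (trifluoromethyl equatorial, phenyl axial, vinyl axial): E = 4.43 kcal/mol.
Chair I is the more stable (lower-energy) conformer, and in that chair the phenyl group is equatorial.

equatorial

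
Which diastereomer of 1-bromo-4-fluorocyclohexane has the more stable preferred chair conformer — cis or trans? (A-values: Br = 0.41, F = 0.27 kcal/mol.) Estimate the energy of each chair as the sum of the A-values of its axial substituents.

trans

At 1,4 positions (parity opposite): cis → (a,e or e,a); trans → (e,e or a,a).
Best chair for cis: E = 0.27 kcal/mol; best chair for trans: E = 0.00 kcal/mol.
The trans isomer is lower by 0.27 kcal/mol.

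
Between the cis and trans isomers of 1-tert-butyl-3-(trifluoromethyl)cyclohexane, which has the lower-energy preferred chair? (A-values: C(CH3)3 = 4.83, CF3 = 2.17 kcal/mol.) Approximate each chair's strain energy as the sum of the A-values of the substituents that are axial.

At 1,3 positions (parity same): cis → (e,e or a,a); trans → (a,e or e,a).
Best chair for cis: E = 0.00 kcal/mol; best chair for trans: E = 2.17 kcal/mol.
The cis isomer is lower by 2.17 kcal/mol.

cis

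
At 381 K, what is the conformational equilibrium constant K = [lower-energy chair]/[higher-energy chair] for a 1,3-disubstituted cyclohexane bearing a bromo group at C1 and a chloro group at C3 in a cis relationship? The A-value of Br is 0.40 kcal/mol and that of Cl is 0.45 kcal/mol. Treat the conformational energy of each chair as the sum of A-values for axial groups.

C1 and C3 have the same parity, so for the cis isomer the two substituents are e,e in one chair and a,a in the other.
Chair I (bromo axial, chloro axial): E = 0.85 kcal/mol; chair II (bromo equatorial, chloro equatorial): E = 0.00 kcal/mol.
ΔG = 0.85 kcal/mol between the two chairs.
K = exp(ΔG/RT) with R = 1.987×10⁻³ kcal mol⁻¹ K⁻¹ and T = 381 K gives K ≈ 3.07.

K ≈ 3.07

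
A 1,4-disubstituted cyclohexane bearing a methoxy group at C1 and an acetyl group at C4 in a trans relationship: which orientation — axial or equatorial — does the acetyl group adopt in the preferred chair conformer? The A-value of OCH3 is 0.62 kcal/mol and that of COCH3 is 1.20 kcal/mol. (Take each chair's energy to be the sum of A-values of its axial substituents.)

equatorial

C1 and C4 have opposite parity, so for the trans isomer the two substituents are e,e in one chair and a,a in the other.
Chair I (methoxy axial, acetyl axial): E = 1.82 kcal/mol.
Chair II (methoxy equatorial, acetyl equatorial): E = 0.00 kcal/mol.
Chair II is the more stable (lower-energy) conformer, and in that chair the acetyl group is equatorial.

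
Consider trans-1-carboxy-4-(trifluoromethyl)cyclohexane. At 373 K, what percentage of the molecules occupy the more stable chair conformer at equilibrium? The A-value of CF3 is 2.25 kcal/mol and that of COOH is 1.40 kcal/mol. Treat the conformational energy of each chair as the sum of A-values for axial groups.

99.3%

C1 and C4 have opposite parity, so for the trans isomer the two substituents are e,e in one chair and a,a in the other.
Chair I (trifluoromethyl axial, carboxyl axial): E = 3.65 kcal/mol; chair II (trifluoromethyl equatorial, carboxyl equatorial): E = 0.00 kcal/mol.
ΔG = 3.65 kcal/mol between the two chairs.
K = exp(ΔG/RT) with R = 1.987×10⁻³ kcal mol⁻¹ K⁻¹ and T = 373 K gives K ≈ 138.
Fraction in the lower-energy chair = K/(K+1) = 99.3%.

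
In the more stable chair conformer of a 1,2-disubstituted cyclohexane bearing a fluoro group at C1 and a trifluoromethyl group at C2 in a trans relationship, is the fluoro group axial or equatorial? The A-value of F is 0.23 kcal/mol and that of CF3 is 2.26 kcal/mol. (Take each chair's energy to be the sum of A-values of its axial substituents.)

equatorial

C1 and C2 have opposite parity, so for the trans isomer the two substituents are e,e in one chair and a,a in the other.
Chair I (fluoro axial, trifluoromethyl axial): E = 2.49 kcal/mol.
Chair II (fluoro equatorial, trifluoromethyl equatorial): E = 0.00 kcal/mol.
Chair II is the more stable (lower-energy) conformer, and in that chair the fluoro group is equatorial.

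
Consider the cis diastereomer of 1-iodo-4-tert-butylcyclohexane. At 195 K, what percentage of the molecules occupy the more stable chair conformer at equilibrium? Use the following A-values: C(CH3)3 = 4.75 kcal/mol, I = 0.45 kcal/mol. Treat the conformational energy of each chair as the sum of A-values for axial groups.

100.0%

C1 and C4 have opposite parity, so for the cis isomer the two substituents are one axial and one equatorial in each chair.
Chair I (tert-butyl axial, iodo equatorial): E = 4.75 kcal/mol; chair II (tert-butyl equatorial, iodo axial): E = 0.45 kcal/mol.
ΔG = 4.30 kcal/mol between the two chairs.
K = exp(ΔG/RT) with R = 1.987×10⁻³ kcal mol⁻¹ K⁻¹ and T = 195 K gives K ≈ 6.6e+04.
Fraction in the lower-energy chair = K/(K+1) = 100.0%.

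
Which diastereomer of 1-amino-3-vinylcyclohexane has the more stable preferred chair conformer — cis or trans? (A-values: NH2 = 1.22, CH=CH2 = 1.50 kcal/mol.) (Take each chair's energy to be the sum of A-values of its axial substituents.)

At 1,3 positions (parity same): cis → (e,e or a,a); trans → (a,e or e,a).
Best chair for cis: E = 0.00 kcal/mol; best chair for trans: E = 1.22 kcal/mol.
The cis isomer is lower by 1.22 kcal/mol.

cis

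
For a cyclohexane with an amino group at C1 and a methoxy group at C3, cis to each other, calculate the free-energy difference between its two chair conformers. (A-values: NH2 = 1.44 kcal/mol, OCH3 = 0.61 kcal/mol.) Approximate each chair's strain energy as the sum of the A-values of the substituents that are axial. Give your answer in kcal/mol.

2.05 kcal/mol

C1 and C3 have the same parity, so for the cis isomer the two substituents are e,e in one chair and a,a in the other.
Chair I (amino axial, methoxy axial): E = 2.05 kcal/mol.
Chair II (amino equatorial, methoxy equatorial): E = 0.00 kcal/mol.
ΔE = 2.05 − 0.00 = 2.05 kcal/mol; chair II is more stable.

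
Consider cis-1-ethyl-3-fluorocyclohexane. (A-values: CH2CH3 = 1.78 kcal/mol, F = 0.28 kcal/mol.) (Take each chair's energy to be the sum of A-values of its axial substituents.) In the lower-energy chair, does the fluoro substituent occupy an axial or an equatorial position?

C1 and C3 have the same parity, so for the cis isomer the two substituents are e,e in one chair and a,a in the other.
Chair I (ethyl axial, fluoro axial): E = 2.06 kcal/mol.
Chair II (ethyl equatorial, fluoro equatorial): E = 0.00 kcal/mol.
Chair II is the more stable (lower-energy) conformer, and in that chair the fluoro group is equatorial.

equatorial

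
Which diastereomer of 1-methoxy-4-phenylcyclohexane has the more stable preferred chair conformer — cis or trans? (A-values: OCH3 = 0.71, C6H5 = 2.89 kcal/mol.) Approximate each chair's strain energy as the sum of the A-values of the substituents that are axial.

At 1,4 positions (parity opposite): cis → (a,e or e,a); trans → (e,e or a,a).
Best chair for cis: E = 0.71 kcal/mol; best chair for trans: E = 0.00 kcal/mol.
The trans isomer is lower by 0.71 kcal/mol.

trans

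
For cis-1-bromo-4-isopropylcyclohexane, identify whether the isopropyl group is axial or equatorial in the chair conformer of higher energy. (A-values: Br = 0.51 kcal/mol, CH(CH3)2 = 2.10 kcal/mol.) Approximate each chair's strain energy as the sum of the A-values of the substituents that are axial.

axial

C1 and C4 have opposite parity, so for the cis isomer the two substituents are one axial and one equatorial in each chair.
Chair I (bromo axial, isopropyl equatorial): E = 0.51 kcal/mol.
Chair II (bromo equatorial, isopropyl axial): E = 2.10 kcal/mol.
Chair II is the less stable (higher-energy) conformer, and in that chair the isopropyl group is axial.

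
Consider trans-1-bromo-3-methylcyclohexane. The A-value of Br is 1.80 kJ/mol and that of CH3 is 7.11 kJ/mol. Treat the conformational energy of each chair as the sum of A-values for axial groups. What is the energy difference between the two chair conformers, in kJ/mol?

5.31 kJ/mol

C1 and C3 have the same parity, so for the trans isomer the two substituents are one axial and one equatorial in each chair.
Chair I (bromo axial, methyl equatorial): E = 1.80 kJ/mol.
Chair II (bromo equatorial, methyl axial): E = 7.11 kJ/mol.
ΔE = 7.11 − 1.80 = 5.31 kJ/mol; chair I is more stable.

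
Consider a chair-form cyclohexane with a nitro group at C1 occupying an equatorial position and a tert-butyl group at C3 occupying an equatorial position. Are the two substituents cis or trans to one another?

cis

C1 and C3 have the same parity, so their axial bonds point in the same direction.
With same-parity carbons, two substituents on the same face are both axial or both equatorial; opposite faces give one of each.
Here the groups are equatorial/equatorial → same face → cis.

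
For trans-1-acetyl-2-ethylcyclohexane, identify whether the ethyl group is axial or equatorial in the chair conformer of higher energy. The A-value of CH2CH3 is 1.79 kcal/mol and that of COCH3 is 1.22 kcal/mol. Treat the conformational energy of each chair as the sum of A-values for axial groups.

axial

C1 and C2 have opposite parity, so for the trans isomer the two substituents are e,e in one chair and a,a in the other.
Chair I (ethyl axial, acetyl axial): E = 3.01 kcal/mol.
Chair II (ethyl equatorial, acetyl equatorial): E = 0.00 kcal/mol.
Chair I is the less stable (higher-energy) conformer, and in that chair the ethyl group is axial.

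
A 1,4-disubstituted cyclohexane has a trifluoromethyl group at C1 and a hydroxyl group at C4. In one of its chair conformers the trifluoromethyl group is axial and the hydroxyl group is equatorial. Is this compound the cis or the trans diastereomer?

cis

C1 and C4 have opposite parity, so their axial bonds point in opposite directions.
With opposite-parity carbons, two substituents on the same face are one axial and one equatorial; opposite faces give both axial or both equatorial.
Here the groups are axial/equatorial → same face → cis.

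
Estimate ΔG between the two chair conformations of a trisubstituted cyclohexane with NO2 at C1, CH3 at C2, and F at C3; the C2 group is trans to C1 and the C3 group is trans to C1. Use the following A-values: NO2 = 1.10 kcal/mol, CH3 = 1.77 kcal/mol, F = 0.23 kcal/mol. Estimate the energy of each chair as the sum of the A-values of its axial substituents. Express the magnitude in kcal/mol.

2.64 kcal/mol

Chair I (nitro axial, methyl axial, fluoro equatorial): E = 2.87 kcal/mol.
Chair II (nitro equatorial, methyl equatorial, fluoro axial): E = 0.23 kcal/mol.
ΔE = 2.87 − 0.23 = 2.64 kcal/mol; chair II is more stable.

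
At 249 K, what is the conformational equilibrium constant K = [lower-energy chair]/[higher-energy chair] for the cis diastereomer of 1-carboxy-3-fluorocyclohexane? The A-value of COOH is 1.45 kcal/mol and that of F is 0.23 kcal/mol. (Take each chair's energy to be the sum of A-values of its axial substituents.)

K ≈ 29.8

C1 and C3 have the same parity, so for the cis isomer the two substituents are e,e in one chair and a,a in the other.
Chair I (carboxyl axial, fluoro axial): E = 1.68 kcal/mol; chair II (carboxyl equatorial, fluoro equatorial): E = 0.00 kcal/mol.
ΔG = 1.68 kcal/mol between the two chairs.
K = exp(ΔG/RT) with R = 1.987×10⁻³ kcal mol⁻¹ K⁻¹ and T = 249 K gives K ≈ 29.8.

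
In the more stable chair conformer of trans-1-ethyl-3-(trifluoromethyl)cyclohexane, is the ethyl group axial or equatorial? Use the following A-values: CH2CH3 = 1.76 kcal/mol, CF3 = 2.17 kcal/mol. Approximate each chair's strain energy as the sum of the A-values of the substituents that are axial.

C1 and C3 have the same parity, so for the trans isomer the two substituents are one axial and one equatorial in each chair.
Chair I (ethyl axial, trifluoromethyl equatorial): E = 1.76 kcal/mol.
Chair II (ethyl equatorial, trifluoromethyl axial): E = 2.17 kcal/mol.
Chair I is the more stable (lower-energy) conformer, and in that chair the ethyl group is axial.

axial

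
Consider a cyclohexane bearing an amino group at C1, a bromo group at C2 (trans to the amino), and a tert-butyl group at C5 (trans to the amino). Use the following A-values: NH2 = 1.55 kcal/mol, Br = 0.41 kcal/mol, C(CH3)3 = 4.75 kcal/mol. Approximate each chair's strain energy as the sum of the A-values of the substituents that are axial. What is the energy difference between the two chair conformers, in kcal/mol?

2.79 kcal/mol

Chair I (amino axial, bromo axial, tert-butyl equatorial): E = 1.96 kcal/mol.
Chair II (amino equatorial, bromo equatorial, tert-butyl axial): E = 4.75 kcal/mol.
ΔE = 4.75 − 1.96 = 2.79 kcal/mol; chair I is more stable.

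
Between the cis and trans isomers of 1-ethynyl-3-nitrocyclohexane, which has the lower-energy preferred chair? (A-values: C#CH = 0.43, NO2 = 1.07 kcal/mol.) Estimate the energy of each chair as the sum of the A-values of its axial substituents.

cis

At 1,3 positions (parity same): cis → (e,e or a,a); trans → (a,e or e,a).
Best chair for cis: E = 0.00 kcal/mol; best chair for trans: E = 0.43 kcal/mol.
The cis isomer is lower by 0.43 kcal/mol.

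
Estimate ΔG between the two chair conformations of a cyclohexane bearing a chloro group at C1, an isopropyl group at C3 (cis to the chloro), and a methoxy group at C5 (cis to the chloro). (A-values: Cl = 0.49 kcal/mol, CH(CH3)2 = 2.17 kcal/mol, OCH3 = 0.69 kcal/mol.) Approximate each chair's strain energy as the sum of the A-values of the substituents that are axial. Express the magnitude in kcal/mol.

Chair I (chloro axial, isopropyl axial, methoxy axial): E = 3.35 kcal/mol.
Chair II (chloro equatorial, isopropyl equatorial, methoxy equatorial): E = 0.00 kcal/mol.
ΔE = 3.35 − 0.00 = 3.35 kcal/mol; chair II is more stable.

3.35 kcal/mol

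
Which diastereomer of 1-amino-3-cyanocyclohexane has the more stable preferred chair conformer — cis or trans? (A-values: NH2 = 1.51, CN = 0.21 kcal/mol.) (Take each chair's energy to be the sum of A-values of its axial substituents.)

At 1,3 positions (parity same): cis → (e,e or a,a); trans → (a,e or e,a).
Best chair for cis: E = 0.00 kcal/mol; best chair for trans: E = 0.21 kcal/mol.
The cis isomer is lower by 0.21 kcal/mol.

cis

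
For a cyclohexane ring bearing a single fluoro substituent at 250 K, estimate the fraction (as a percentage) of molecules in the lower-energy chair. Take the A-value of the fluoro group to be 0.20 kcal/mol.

One chair has the fluoro group axial (E = 0.20 kcal/mol) and the other has it equatorial (E = 0).
ΔG = 0.20 kcal/mol between the two chairs.
K = exp(ΔG/RT) with R = 1.987×10⁻³ kcal mol⁻¹ K⁻¹ and T = 250 K gives K ≈ 1.5.
Fraction in the lower-energy chair = K/(K+1) = 59.9%.

59.9%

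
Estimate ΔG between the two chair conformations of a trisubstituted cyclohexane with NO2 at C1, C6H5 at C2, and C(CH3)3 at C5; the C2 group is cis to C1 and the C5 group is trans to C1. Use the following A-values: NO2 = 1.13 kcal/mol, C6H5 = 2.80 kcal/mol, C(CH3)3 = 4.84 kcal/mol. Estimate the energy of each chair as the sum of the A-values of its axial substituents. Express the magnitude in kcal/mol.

Chair I (nitro axial, phenyl equatorial, tert-butyl equatorial): E = 1.13 kcal/mol.
Chair II (nitro equatorial, phenyl axial, tert-butyl axial): E = 7.64 kcal/mol.
ΔE = 7.64 − 1.13 = 6.51 kcal/mol; chair I is more stable.

6.51 kcal/mol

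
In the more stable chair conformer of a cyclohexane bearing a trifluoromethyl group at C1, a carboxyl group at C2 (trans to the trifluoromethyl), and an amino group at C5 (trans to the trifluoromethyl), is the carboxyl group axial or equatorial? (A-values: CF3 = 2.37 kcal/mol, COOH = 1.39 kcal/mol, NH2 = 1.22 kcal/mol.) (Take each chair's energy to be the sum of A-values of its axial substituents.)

equatorial

Chair I (trifluoromethyl axial, carboxyl axial, amino equatorial): E = 3.76 kcal/mol.
Chair II (trifluoromethyl equatorial, carboxyl equatorial, amino axial): E = 1.22 kcal/mol.
Chair II is the more stable (lower-energy) conformer, and in that chair the carboxyl group is equatorial.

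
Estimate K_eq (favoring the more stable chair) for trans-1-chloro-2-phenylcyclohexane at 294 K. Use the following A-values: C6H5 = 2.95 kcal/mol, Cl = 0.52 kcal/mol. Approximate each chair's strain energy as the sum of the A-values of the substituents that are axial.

C1 and C2 have opposite parity, so for the trans isomer the two substituents are e,e in one chair and a,a in the other.
Chair I (phenyl axial, chloro axial): E = 3.47 kcal/mol; chair II (phenyl equatorial, chloro equatorial): E = 0.00 kcal/mol.
ΔG = 3.47 kcal/mol between the two chairs.
K = exp(ΔG/RT) with R = 1.987×10⁻³ kcal mol⁻¹ K⁻¹ and T = 294 K gives K ≈ 380.

K ≈ 380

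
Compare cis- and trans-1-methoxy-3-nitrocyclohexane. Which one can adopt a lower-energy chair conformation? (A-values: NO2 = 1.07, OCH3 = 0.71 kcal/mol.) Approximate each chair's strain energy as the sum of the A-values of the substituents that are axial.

At 1,3 positions (parity same): cis → (e,e or a,a); trans → (a,e or e,a).
Best chair for cis: E = 0.00 kcal/mol; best chair for trans: E = 0.71 kcal/mol.
The cis isomer is lower by 0.71 kcal/mol.

cis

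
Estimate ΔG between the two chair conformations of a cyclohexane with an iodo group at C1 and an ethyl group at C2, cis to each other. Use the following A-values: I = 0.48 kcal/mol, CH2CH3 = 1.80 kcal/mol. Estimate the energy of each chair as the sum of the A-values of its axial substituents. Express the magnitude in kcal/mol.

C1 and C2 have opposite parity, so for the cis isomer the two substituents are one axial and one equatorial in each chair.
Chair I (iodo axial, ethyl equatorial): E = 0.48 kcal/mol.
Chair II (iodo equatorial, ethyl axial): E = 1.80 kcal/mol.
ΔE = 1.80 − 0.48 = 1.32 kcal/mol; chair I is more stable.

1.32 kcal/mol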